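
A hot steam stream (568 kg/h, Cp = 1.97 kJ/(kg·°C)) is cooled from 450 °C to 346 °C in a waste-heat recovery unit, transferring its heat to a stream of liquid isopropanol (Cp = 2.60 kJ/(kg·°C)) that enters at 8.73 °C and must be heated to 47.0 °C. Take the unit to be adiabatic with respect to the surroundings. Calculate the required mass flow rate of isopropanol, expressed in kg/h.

ṁ_c = 1170 kg/h

Heat released by hot stream: Q = 568 × 1.97 × (450 − 346) = 116370 kJ/h
Energy balance on cold side (adiabatic exchanger): Q = ṁ_c·Cp_c·(T_c,out − T_c,in)
ṁ_c = 116370 / [2.60 × (47.0 − 8.73)] = 1169.5 kg/h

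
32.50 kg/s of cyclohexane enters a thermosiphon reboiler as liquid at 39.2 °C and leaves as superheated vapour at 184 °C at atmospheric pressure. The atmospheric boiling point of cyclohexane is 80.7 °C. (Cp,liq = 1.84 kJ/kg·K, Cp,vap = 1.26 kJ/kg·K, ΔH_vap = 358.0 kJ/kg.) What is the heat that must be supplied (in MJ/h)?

Q = 66000 MJ/h

liquid 39.2→80.7 °C: 76.36 kJ/kg
vaporisation at 80.7 °C: 358 kJ/kg
vapour 80.7→184 °C: 130.16 kJ/kg
Δh = 76.36 + 358 + 130.16 = 564.52 kJ/kg
Q = ṁ·Δh = 32.50 kg/s × 564.52 kJ/kg = 18347 kJ/s
|Q| = 18347 kW = 66049 MJ/h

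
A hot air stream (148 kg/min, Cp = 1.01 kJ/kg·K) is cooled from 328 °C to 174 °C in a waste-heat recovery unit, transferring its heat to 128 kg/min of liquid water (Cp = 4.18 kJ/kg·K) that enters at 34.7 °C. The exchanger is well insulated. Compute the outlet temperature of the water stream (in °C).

T_c,out = 77.7 °C

Heat released by hot stream: Q = 148 × 1.01 × (328 − 174) = 23020 kJ/min
Energy balance on cold side (adiabatic exchanger): Q = ṁ_c·Cp_c·(T_c,out − T_c,in)
T_c,out = 34.7 + 23020/(128 × 4.18) = 77.725 °C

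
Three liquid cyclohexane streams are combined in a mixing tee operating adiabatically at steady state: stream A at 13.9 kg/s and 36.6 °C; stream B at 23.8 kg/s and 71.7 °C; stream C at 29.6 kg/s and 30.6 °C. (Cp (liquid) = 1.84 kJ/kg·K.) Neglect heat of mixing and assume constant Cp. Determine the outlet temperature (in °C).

T_out = 46.4 °C

No heat crosses the boundary, so H_out = H_in.
T_out = Σ ṁᵢCp,ᵢTᵢ / Σ ṁᵢCp,ᵢ
      = 5742.6 / 123.83 = 46.374 °C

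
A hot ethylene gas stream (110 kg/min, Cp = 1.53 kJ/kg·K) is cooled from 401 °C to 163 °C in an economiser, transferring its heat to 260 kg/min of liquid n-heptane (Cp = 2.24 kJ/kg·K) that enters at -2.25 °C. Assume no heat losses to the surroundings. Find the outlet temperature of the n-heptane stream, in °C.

Heat released by hot stream: Q = 110 × 1.53 × (401 − 163) = 40055 kJ/min
Energy balance on cold side (adiabatic exchanger): Q = ṁ_c·Cp_c·(T_c,out − T_c,in)
T_c,out = -2.25 + 40055/(260 × 2.24) = 66.526 °C

T_c,out = 66.5 °C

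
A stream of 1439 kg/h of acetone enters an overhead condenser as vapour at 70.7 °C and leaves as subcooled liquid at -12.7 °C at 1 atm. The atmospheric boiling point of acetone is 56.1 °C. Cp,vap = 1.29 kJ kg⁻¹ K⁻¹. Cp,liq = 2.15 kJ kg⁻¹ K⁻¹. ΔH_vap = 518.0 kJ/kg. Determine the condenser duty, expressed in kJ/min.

Q_c = 16400 kJ/min

vapour 70.7→56.1 °C: -18.834 kJ/kg
condensation at 56.1 °C: -518 kJ/kg
liquid 56.1→-12.7 °C: -147.92 kJ/kg
Δh = -18.834 + -518 + -147.92 = -684.75 kJ/kg
Q = ṁ·Δh = 1439 kg/h × -684.75 kJ/kg = -985360 kJ/h
|Q| = 273.71 kW = 16423 kJ/min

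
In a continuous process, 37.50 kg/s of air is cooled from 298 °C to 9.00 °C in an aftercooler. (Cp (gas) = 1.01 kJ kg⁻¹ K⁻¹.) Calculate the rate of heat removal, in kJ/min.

Q_c = 657000 kJ/min

Q = ṁ·Cp·ΔT = 37.50 × 1.01 × (9.00 − 298) = -10946 kJ/s
Cooling duty = 656750 kJ/min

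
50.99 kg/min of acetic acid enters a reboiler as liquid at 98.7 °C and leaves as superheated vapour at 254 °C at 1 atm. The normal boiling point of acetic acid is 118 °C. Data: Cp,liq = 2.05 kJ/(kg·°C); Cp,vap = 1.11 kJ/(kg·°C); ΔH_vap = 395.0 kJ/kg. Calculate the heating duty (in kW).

Q = 498 kW

liquid 98.7→118 °C: 39.565 kJ/kg
vaporisation at 118 °C: 395 kJ/kg
vapour 118→254 °C: 150.96 kJ/kg
Δh = 39.565 + 395 + 150.96 = 585.52 kJ/kg
Q = ṁ·Δh = 50.99 kg/min × 585.52 kJ/kg = 29856 kJ/min
|Q| = 497.6 kW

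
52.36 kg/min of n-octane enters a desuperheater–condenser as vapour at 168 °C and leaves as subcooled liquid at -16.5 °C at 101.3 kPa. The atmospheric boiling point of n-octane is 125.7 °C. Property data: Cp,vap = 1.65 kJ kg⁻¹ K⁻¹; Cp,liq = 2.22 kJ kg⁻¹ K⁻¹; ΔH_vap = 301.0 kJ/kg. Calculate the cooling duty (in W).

Q_c = 599000 W

vapour 168→125.7 °C: -69.795 kJ/kg
condensation at 125.7 °C: -301 kJ/kg
liquid 125.7→-16.5 °C: -315.68 kJ/kg
Δh = -69.795 + -301 + -315.68 = -686.48 kJ/kg
Q = ṁ·Δh = 52.36 kg/min × -686.48 kJ/kg = -35944 kJ/min
|Q| = 599.07 kW = 599070 W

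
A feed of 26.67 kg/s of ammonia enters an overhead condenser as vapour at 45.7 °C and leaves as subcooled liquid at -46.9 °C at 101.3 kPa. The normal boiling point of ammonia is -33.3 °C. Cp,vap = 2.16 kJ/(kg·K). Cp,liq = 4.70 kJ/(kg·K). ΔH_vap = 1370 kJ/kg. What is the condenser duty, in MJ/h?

vapour 45.7→-33.3 °C: -170.64 kJ/kg
condensation at -33.3 °C: -1370 kJ/kg
liquid -33.3→-46.9 °C: -63.92 kJ/kg
Δh = -170.64 + -1370 + -63.92 = -1604.6 kJ/kg
Q = ṁ·Δh = 26.67 kg/s × -1604.6 kJ/kg = -42794 kJ/s
|Q| = 42794 kW = 154060 MJ/h

Q_c = 154000 MJ/h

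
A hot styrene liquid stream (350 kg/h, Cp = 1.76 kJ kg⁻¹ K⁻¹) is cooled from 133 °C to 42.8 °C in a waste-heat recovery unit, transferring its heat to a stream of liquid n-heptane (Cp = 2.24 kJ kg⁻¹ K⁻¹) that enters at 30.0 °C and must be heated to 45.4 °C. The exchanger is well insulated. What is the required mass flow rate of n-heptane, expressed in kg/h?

ṁ_c = 1610 kg/h

Heat released by hot stream: Q = 350 × 1.76 × (133 − 42.8) = 55563 kJ/h
Energy balance on cold side (adiabatic exchanger): Q = ṁ_c·Cp_c·(T_c,out − T_c,in)
ṁ_c = 55563 / [2.24 × (45.4 − 30.0)] = 1610.7 kg/h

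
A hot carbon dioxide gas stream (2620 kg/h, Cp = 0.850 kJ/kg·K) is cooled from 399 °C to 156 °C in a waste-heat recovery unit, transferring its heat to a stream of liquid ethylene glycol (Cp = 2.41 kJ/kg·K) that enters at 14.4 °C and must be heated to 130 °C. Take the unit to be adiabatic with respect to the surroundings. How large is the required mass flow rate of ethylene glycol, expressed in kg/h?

Heat released by hot stream: Q = 2620 × 0.850 × (399 − 156) = 541160 kJ/h
Energy balance on cold side (adiabatic exchanger): Q = ṁ_c·Cp_c·(T_c,out − T_c,in)
ṁ_c = 541160 / [2.41 × (130 − 14.4)] = 1942.5 kg/h

ṁ_c = 1940 kg/h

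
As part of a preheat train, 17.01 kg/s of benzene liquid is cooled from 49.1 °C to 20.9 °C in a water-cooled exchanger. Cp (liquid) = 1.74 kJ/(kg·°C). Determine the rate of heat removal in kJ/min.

Q = ṁ·Cp·ΔT = 17.01 × 1.74 × (20.9 − 49.1) = -834.65 kJ/s
Cooling duty = 50079 kJ/min

Q_c = 50100 kJ/min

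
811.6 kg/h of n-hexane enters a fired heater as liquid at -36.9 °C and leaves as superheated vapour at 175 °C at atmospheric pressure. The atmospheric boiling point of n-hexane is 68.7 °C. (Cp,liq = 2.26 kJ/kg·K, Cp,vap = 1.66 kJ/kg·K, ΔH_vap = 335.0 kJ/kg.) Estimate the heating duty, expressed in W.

Q = 169000 W

liquid -36.9→68.7 °C: 238.66 kJ/kg
vaporisation at 68.7 °C: 335 kJ/kg
vapour 68.7→175 °C: 176.46 kJ/kg
Δh = 238.66 + 335 + 176.46 = 750.11 kJ/kg
Q = ṁ·Δh = 811.6 kg/h × 750.11 kJ/kg = 608790 kJ/h
|Q| = 169.11 kW = 169110 W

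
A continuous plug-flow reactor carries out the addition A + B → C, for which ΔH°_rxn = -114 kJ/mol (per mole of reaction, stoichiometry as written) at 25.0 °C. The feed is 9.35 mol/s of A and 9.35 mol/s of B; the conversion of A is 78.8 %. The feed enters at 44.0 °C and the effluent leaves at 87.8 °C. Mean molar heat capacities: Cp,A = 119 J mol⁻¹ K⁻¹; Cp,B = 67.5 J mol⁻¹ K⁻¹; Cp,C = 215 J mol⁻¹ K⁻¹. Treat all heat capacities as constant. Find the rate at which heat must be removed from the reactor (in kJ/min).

Q_out = 45000 kJ/min

Extent of reaction ξ = 0.788 × 9.35 = 7.3678 mol/s
Reaction term: ξ·ΔH°_rxn = 7.3678 × -114 = -839.93 kJ/s
Sensible, feed 44.0→25 °C: -33.132 kJ/s
Outlet flows (mol/s): A 1.9822, B 1.9822, C 7.3678
Sensible, products 25→87.8 °C: 122.7 kJ/s
Q = ΔH = -750.36 kJ/s = -750.36 kW
Heat removed = 45022 kJ/min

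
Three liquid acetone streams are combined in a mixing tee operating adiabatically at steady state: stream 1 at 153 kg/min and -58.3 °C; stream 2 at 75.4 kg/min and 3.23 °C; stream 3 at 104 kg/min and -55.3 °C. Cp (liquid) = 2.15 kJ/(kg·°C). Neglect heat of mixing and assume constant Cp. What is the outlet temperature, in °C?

Energy balance with Q = 0: Σ ṁᵢCp,ᵢ(T_out − Tᵢ) = 0
T_out = Σ ṁᵢCp,ᵢTᵢ / Σ ṁᵢCp,ᵢ
      = -31019 / 714.66 = -43.404 °C

T_out = -43.4 °C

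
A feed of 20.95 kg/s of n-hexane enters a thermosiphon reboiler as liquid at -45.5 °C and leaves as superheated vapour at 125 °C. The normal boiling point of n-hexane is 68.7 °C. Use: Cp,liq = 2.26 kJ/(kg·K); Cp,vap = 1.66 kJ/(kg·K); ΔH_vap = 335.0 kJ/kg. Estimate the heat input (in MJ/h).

liquid -45.5→68.7 °C: 258.09 kJ/kg
vaporisation at 68.7 °C: 335 kJ/kg
vapour 68.7→125 °C: 93.458 kJ/kg
Δh = 258.09 + 335 + 93.458 = 686.55 kJ/kg
Q = ṁ·Δh = 20.95 kg/s × 686.55 kJ/kg = 14383 kJ/s
|Q| = 14383 kW = 51780 MJ/h

Q = 51800 MJ/h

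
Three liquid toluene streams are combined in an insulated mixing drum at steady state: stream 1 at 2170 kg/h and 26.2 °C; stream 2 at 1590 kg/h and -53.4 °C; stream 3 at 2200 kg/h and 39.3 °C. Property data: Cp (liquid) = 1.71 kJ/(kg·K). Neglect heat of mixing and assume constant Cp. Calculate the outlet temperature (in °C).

T_out = 9.80 °C

No heat crosses the boundary, so H_out = H_in.
T_out = Σ ṁᵢCp,ᵢTᵢ / Σ ṁᵢCp,ᵢ
      = 99878 / 10192 = 9.8 °C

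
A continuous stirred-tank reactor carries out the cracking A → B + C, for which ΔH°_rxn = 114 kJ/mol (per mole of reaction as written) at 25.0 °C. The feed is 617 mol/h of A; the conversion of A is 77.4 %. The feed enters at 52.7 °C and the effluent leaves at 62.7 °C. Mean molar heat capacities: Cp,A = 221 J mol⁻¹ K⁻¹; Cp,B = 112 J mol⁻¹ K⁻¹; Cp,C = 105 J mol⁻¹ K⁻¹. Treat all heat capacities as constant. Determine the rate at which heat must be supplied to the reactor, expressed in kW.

Q_in = 15.5 kW

Extent of reaction ξ = 0.774 × 617 = 477.56 mol/h
Reaction term: ξ·ΔH°_rxn = 477.56 × 114 = 54442 kJ/h
Sensible, feed 52.7→25 °C: -3777.1 kJ/h
Outlet flows (mol/h): A 139.44, B 477.56, C 477.56
Sensible, products 25→62.7 °C: 5068.6 kJ/h
Q = ΔH = 55733 kJ/h = 15.481 kW
Heat supplied = 15.481 kW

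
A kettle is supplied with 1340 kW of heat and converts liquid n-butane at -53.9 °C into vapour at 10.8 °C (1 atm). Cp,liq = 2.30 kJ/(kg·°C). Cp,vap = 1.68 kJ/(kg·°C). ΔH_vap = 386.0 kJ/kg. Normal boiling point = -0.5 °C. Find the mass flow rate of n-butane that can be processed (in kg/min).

Δh = 2.30×(-0.5−-53.9) + 386.0 + 1.68×(10.8−-0.5) = 527.8 kJ/kg
Q = 1340 kW = 1340 kJ/s = 80400 kJ/min
ṁ = Q/Δh = 80400 / 527.8 = 152.33 kg/min

ṁ = 152 kg/min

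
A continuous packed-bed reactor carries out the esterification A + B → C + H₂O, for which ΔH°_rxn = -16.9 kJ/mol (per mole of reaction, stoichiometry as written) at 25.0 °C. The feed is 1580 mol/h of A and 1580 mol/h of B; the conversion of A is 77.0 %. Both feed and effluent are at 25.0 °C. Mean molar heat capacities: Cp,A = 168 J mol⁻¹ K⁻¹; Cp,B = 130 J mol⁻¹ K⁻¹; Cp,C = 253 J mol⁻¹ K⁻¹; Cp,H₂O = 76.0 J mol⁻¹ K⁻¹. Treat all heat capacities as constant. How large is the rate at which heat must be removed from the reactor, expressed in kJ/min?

Extent of reaction ξ = 0.770 × 1580 = 1216.6 mol/h
Reaction term: ξ·ΔH°_rxn = 1216.6 × -16.9 = -20561 kJ/h
Q = ΔH = -20561 kJ/h = -5.7113 kW
Heat removed = 342.68 kJ/min

Q_out = 343 kJ/min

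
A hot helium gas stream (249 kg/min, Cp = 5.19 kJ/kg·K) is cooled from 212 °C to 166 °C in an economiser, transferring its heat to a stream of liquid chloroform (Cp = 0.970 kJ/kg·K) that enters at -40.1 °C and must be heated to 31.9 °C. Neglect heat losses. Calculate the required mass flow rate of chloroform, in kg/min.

ṁ_c = 851 kg/min

Heat released by hot stream: Q = 249 × 5.19 × (212 − 166) = 59446 kJ/min
Energy balance on cold side (adiabatic exchanger): Q = ṁ_c·Cp_c·(T_c,out − T_c,in)
ṁ_c = 59446 / [0.970 × (31.9 − -40.1)] = 851.18 kg/min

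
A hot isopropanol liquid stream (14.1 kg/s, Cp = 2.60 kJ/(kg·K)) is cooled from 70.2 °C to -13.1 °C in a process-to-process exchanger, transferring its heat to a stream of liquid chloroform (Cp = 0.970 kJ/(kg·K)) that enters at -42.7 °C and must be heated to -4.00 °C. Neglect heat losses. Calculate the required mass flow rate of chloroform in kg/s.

ṁ_c = 81.3 kg/s

Heat released by hot stream: Q = 14.1 × 2.60 × (70.2 − -13.1) = 3053.8 kJ/s
Energy balance on cold side (adiabatic exchanger): Q = ṁ_c·Cp_c·(T_c,out − T_c,in)
ṁ_c = 3053.8 / [0.970 × (-4.00 − -42.7)] = 81.349 kg/s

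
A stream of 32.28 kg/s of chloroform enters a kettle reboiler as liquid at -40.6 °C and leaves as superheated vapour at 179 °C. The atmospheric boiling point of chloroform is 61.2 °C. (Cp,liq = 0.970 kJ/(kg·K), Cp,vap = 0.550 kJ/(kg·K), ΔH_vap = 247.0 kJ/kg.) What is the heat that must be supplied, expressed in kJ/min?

liquid -40.6→61.2 °C: 98.746 kJ/kg
vaporisation at 61.2 °C: 247 kJ/kg
vapour 61.2→179 °C: 64.79 kJ/kg
Δh = 98.746 + 247 + 64.79 = 410.54 kJ/kg
Q = ṁ·Δh = 32.28 kg/s × 410.54 kJ/kg = 13252 kJ/s
|Q| = 13252 kW = 795130 kJ/min

Q = 795000 kJ/min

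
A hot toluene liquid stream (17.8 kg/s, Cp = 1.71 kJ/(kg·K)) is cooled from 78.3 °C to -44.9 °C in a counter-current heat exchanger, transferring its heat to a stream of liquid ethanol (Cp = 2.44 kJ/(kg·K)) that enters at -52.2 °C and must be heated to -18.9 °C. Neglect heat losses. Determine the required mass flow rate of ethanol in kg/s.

ṁ_c = 46.2 kg/s

Heat released by hot stream: Q = 17.8 × 1.71 × (78.3 − -44.9) = 3750 kJ/s
Energy balance on cold side (adiabatic exchanger): Q = ṁ_c·Cp_c·(T_c,out − T_c,in)
ṁ_c = 3750 / [2.44 × (-18.9 − -52.2)] = 46.152 kg/s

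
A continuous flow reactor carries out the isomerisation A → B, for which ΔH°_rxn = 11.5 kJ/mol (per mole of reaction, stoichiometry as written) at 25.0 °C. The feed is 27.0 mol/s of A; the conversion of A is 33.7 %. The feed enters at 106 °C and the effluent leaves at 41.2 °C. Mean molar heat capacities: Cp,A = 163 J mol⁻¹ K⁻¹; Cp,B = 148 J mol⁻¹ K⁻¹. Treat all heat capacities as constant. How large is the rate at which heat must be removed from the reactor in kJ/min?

Extent of reaction ξ = 0.337 × 27.0 = 9.099 mol/s
Reaction term: ξ·ΔH°_rxn = 9.099 × 11.5 = 104.64 kJ/s
Sensible, feed 106→25 °C: -356.48 kJ/s
Outlet flows (mol/s): A 17.901, B 9.099
Sensible, products 25→41.2 °C: 69.085 kJ/s
Q = ΔH = -182.76 kJ/s = -182.76 kW
Heat removed = 10965 kJ/min

Q_out = 11000 kJ/min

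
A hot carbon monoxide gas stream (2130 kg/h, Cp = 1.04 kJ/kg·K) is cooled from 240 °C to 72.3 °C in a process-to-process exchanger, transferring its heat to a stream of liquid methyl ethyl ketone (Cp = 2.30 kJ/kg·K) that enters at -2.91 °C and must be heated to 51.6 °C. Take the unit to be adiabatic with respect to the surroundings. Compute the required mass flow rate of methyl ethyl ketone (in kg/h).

Heat released by hot stream: Q = 2130 × 1.04 × (240 − 72.3) = 371490 kJ/h
Energy balance on cold side (adiabatic exchanger): Q = ṁ_c·Cp_c·(T_c,out − T_c,in)
ṁ_c = 371490 / [2.30 × (51.6 − -2.91)] = 2963.1 kg/h

ṁ_c = 2960 kg/h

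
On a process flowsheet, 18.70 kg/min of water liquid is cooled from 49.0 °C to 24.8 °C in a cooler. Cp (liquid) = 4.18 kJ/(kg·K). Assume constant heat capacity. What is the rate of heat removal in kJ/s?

Q_c = 31.5 kJ/s

Q = ṁ·Cp·ΔT = 18.70 × 4.18 × (24.8 − 49.0) = -1891.6 kJ/min
Converting: 1891.6 / 60 s = 31.527 kW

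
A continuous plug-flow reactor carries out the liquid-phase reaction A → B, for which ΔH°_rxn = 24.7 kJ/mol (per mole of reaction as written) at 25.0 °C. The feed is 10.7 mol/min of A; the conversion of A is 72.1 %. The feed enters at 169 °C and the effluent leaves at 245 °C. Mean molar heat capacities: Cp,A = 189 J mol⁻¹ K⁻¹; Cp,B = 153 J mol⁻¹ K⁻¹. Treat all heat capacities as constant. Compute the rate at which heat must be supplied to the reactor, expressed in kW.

Extent of reaction ξ = 0.721 × 10.7 = 7.7147 mol/min
Reaction term: ξ·ΔH°_rxn = 7.7147 × 24.7 = 190.55 kJ/min
Sensible, feed 169→25 °C: -291.21 kJ/min
Outlet flows (mol/min): A 2.9853, B 7.7147
Sensible, products 25→245 °C: 383.81 kJ/min
Q = ΔH = 283.15 kJ/min = 4.7191 kW
Heat supplied = 4.7191 kW

Q_in = 4.72 kW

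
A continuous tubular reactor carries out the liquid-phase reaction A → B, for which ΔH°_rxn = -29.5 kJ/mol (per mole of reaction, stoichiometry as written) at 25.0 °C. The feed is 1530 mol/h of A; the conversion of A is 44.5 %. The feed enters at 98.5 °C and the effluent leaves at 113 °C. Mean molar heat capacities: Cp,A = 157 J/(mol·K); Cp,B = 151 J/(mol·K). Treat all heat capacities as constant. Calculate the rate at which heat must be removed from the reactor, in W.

Extent of reaction ξ = 0.445 × 1530 = 680.85 mol/h
Reaction term: ξ·ΔH°_rxn = 680.85 × -29.5 = -20085 kJ/h
Sensible, feed 98.5→25 °C: -17655 kJ/h
Outlet flows (mol/h): A 849.15, B 680.85
Sensible, products 25→113 °C: 20779 kJ/h
Q = ΔH = -16962 kJ/h = -4.7115 kW
Heat removed = 4711.5 W

Q_out = 4710 W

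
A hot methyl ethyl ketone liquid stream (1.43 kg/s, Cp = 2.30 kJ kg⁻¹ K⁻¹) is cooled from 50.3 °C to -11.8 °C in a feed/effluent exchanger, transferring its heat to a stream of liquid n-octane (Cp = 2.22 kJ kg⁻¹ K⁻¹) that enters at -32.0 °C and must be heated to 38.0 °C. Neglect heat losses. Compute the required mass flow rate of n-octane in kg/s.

Heat released by hot stream: Q = 1.43 × 2.30 × (50.3 − -11.8) = 204.25 kJ/s
Energy balance on cold side (adiabatic exchanger): Q = ṁ_c·Cp_c·(T_c,out − T_c,in)
ṁ_c = 204.25 / [2.22 × (38.0 − -32.0)] = 1.3143 kg/s

ṁ_c = 1.31 kg/s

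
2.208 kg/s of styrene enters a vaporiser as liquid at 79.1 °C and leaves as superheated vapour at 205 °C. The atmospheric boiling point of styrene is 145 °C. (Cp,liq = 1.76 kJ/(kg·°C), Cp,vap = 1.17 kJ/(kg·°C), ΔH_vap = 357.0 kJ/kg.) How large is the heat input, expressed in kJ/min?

liquid 79.1→145 °C: 115.98 kJ/kg
vaporisation at 145 °C: 357 kJ/kg
vapour 145→205 °C: 70.2 kJ/kg
Δh = 115.98 + 357 + 70.2 = 543.18 kJ/kg
Q = ṁ·Δh = 2.208 kg/s × 543.18 kJ/kg = 1199.4 kJ/s
|Q| = 1199.4 kW = 71961 kJ/min

Q = 72000 kJ/min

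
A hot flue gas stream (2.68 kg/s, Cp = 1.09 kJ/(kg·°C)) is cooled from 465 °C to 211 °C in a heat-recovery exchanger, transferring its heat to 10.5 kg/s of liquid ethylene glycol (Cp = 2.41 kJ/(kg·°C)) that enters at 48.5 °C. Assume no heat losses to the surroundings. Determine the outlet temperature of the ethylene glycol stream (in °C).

T_c,out = 77.8 °C

Heat released by hot stream: Q = 2.68 × 1.09 × (465 − 211) = 741.98 kJ/s
Energy balance on cold side (adiabatic exchanger): Q = ṁ_c·Cp_c·(T_c,out − T_c,in)
T_c,out = 48.5 + 741.98/(10.5 × 2.41) = 77.822 °C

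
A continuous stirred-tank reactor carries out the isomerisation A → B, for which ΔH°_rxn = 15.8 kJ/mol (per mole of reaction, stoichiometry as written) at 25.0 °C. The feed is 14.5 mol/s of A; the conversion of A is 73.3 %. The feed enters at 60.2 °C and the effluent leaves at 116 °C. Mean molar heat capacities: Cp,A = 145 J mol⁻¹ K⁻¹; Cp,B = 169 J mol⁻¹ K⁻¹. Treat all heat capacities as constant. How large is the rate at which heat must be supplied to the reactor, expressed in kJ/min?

Extent of reaction ξ = 0.733 × 14.5 = 10.628 mol/s
Reaction term: ξ·ΔH°_rxn = 10.628 × 15.8 = 167.93 kJ/s
Sensible, feed 60.2→25 °C: -74.008 kJ/s
Outlet flows (mol/s): A 3.8715, B 10.628
Sensible, products 25→116 °C: 214.54 kJ/s
Q = ΔH = 308.46 kJ/s = 308.46 kW
Heat supplied = 18508 kJ/min

Q_in = 18500 kJ/min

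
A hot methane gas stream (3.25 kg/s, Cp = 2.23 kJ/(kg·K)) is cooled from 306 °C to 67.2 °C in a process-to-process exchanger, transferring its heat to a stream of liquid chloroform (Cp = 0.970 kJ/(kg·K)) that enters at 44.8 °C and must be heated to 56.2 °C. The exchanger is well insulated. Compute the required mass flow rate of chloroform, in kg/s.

ṁ_c = 157 kg/s

Heat released by hot stream: Q = 3.25 × 2.23 × (306 − 67.2) = 1730.7 kJ/s
Energy balance on cold side (adiabatic exchanger): Q = ṁ_c·Cp_c·(T_c,out − T_c,in)
ṁ_c = 1730.7 / [0.970 × (56.2 − 44.8)] = 156.51 kg/s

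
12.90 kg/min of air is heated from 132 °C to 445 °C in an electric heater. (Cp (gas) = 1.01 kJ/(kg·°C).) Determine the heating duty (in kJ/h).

Q = ṁ·Cp·ΔT = 12.90 × 1.01 × (445 − 132) = 4078.1 kJ/min
Converting: 4078.1 / 60 s = 67.968 kW
Heating duty = 244680 kJ/h

Q = 245000 kJ/h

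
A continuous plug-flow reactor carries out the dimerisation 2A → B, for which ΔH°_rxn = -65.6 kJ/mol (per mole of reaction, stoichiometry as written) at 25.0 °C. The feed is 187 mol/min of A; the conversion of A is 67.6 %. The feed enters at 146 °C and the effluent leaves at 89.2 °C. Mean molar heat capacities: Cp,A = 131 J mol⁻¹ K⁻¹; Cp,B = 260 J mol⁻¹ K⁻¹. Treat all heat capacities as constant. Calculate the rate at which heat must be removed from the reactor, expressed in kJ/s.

Extent of reaction ξ = 0.676 × 187 / 2 = 63.206 mol/min
Reaction term: ξ·ΔH°_rxn = 63.206 × -65.6 = -4146.3 kJ/min
Sensible, feed 146→25 °C: -2964.1 kJ/min
Outlet flows (mol/min): A 60.588, B 63.206
Sensible, products 25→89.2 °C: 1564.6 kJ/min
Q = ΔH = -5545.9 kJ/min = -92.431 kW
Heat removed = 92.431 kJ/s

Q_out = 92.4 kJ/s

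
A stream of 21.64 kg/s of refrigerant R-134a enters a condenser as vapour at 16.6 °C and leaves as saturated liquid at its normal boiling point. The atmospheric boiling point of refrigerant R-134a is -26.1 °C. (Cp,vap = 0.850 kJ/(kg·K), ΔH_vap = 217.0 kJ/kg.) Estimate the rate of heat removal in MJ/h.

Q_c = 19700 MJ/h

vapour 16.6→-26.1 °C: -36.295 kJ/kg
condensation at -26.1 °C: -217 kJ/kg
Δh = -36.295 + -217 = -253.3 kJ/kg
Q = ṁ·Δh = 21.64 kg/s × -253.3 kJ/kg = -5481.3 kJ/s
|Q| = 5481.3 kW = 19733 MJ/h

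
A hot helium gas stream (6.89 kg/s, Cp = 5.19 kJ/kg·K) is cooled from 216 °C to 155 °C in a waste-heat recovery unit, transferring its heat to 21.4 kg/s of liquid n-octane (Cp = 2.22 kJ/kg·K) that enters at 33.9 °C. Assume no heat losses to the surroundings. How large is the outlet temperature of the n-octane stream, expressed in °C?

Heat released by hot stream: Q = 6.89 × 5.19 × (216 − 155) = 2181.3 kJ/s
Energy balance on cold side (adiabatic exchanger): Q = ṁ_c·Cp_c·(T_c,out − T_c,in)
T_c,out = 33.9 + 2181.3/(21.4 × 2.22) = 79.814 °C

T_c,out = 79.8 °C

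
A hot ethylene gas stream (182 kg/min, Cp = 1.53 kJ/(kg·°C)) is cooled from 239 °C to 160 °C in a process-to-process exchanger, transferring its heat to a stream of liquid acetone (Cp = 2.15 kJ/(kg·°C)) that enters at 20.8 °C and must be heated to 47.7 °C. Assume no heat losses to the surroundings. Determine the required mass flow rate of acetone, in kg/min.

Heat released by hot stream: Q = 182 × 1.53 × (239 − 160) = 21998 kJ/min
Energy balance on cold side (adiabatic exchanger): Q = ṁ_c·Cp_c·(T_c,out − T_c,in)
ṁ_c = 21998 / [2.15 × (47.7 − 20.8)] = 380.36 kg/min

ṁ_c = 380 kg/min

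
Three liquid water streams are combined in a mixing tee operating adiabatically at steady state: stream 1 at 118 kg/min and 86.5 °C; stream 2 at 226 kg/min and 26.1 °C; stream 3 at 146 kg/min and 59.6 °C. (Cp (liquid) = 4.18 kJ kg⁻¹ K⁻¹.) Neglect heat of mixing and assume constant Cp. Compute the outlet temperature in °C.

Adiabatic, steady state ⇒ Σ ṁᵢCp,ᵢ(T_out − Tᵢ) = 0
Σ ṁᵢCp,ᵢTᵢ = 118×4.18×86.5 + 226×4.18×26.1 + 146×4.18×59.6 = 103690
Σ ṁᵢCp,ᵢ = 118×4.18 + 226×4.18 + 146×4.18 = 2048.2
T_out = 103690 / 2048.2 = 50.627 °C

T_out = 50.6 °C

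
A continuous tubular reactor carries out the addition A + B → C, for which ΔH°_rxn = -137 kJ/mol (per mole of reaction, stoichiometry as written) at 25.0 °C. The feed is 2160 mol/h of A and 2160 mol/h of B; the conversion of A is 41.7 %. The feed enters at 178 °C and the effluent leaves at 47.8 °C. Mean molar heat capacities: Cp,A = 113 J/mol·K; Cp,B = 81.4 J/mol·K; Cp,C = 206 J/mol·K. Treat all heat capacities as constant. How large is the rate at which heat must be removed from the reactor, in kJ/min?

Q_out = 2960 kJ/min

Extent of reaction ξ = 0.417 × 2160 = 900.72 mol/h
Reaction term: ξ·ΔH°_rxn = 900.72 × -137 = -123400 kJ/h
Sensible, feed 178→25 °C: -64245 kJ/h
Outlet flows (mol/h): A 1259.3, B 1259.3, C 900.72
Sensible, products 25→47.8 °C: 9812 kJ/h
Q = ΔH = -177830 kJ/h = -49.398 kW
Heat removed = 2963.9 kJ/min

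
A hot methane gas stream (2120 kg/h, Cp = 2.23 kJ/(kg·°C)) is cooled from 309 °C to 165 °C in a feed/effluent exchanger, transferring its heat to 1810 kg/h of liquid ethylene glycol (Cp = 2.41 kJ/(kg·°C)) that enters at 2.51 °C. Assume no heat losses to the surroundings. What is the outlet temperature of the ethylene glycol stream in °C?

T_c,out = 159 °C

Heat released by hot stream: Q = 2120 × 2.23 × (309 − 165) = 680770 kJ/h
Energy balance on cold side (adiabatic exchanger): Q = ṁ_c·Cp_c·(T_c,out − T_c,in)
T_c,out = 2.51 + 680770/(1810 × 2.41) = 158.58 °C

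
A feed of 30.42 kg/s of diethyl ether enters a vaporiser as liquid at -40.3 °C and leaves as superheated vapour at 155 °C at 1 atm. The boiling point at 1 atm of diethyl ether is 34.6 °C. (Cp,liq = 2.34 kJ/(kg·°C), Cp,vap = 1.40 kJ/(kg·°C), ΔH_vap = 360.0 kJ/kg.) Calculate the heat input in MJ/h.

liquid -40.3→34.6 °C: 175.27 kJ/kg
vaporisation at 34.6 °C: 360 kJ/kg
vapour 34.6→155 °C: 168.56 kJ/kg
Δh = 175.27 + 360 + 168.56 = 703.83 kJ/kg
Q = ṁ·Δh = 30.42 kg/s × 703.83 kJ/kg = 21410 kJ/s
|Q| = 21410 kW = 77077 MJ/h

Q = 77100 MJ/h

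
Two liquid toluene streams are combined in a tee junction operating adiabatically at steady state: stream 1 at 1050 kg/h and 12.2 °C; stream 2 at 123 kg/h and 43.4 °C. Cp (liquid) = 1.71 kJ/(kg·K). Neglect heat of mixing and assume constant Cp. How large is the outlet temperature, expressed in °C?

T_out = 15.5 °C

Adiabatic, steady state ⇒ Σ ṁᵢCp,ᵢ(T_out − Tᵢ) = 0
Σ ṁᵢCp,ᵢTᵢ = 1050×1.71×12.2 + 123×1.71×43.4 = 31033
Σ ṁᵢCp,ᵢ = 1050×1.71 + 123×1.71 = 2005.8
T_out = 31033 / 2005.8 = 15.472 °C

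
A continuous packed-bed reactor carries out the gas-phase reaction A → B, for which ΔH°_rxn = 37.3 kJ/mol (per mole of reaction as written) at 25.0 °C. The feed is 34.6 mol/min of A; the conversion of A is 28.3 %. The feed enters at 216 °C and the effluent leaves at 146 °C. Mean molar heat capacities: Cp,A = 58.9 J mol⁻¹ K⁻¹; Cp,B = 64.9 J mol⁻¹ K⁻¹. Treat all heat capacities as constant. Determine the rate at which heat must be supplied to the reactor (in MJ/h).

Extent of reaction ξ = 0.283 × 34.6 = 9.7918 mol/min
Reaction term: ξ·ΔH°_rxn = 9.7918 × 37.3 = 365.23 kJ/min
Sensible, feed 216→25 °C: -389.25 kJ/min
Outlet flows (mol/min): A 24.808, B 9.7918
Sensible, products 25→146 °C: 253.7 kJ/min
Q = ΔH = 229.69 kJ/min = 3.8281 kW
Heat supplied = 13.781 MJ/h

Q_in = 13.8 MJ/h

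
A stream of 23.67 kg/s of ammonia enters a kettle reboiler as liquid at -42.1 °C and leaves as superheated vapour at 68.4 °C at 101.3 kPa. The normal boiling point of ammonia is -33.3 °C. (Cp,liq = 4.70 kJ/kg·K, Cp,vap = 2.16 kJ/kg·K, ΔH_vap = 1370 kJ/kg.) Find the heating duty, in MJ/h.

Q = 139000 MJ/h

liquid -42.1→-33.3 °C: 41.36 kJ/kg
vaporisation at -33.3 °C: 1370 kJ/kg
vapour -33.3→68.4 °C: 219.67 kJ/kg
Δh = 41.36 + 1370 + 219.67 = 1631 kJ/kg
Q = ṁ·Δh = 23.67 kg/s × 1631 kJ/kg = 38607 kJ/s
|Q| = 38607 kW = 138980 MJ/h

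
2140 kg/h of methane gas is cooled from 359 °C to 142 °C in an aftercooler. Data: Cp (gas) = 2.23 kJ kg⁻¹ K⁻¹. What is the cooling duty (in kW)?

Q = ṁ·Cp·ΔT = 2140 × 2.23 × (142 − 359) = -1.0356e+06 kJ/h
Converting: 1.0356e+06 / 3600 s = 287.66 kW

Q_c = 288 kW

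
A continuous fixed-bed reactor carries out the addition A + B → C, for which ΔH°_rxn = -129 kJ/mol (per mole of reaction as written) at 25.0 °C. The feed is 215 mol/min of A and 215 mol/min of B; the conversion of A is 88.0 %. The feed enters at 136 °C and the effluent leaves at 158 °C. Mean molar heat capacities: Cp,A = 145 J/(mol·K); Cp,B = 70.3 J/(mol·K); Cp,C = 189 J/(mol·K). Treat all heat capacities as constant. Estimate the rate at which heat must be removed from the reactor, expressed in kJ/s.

Extent of reaction ξ = 0.880 × 215 = 189.2 mol/min
Reaction term: ξ·ΔH°_rxn = 189.2 × -129 = -24407 kJ/min
Sensible, feed 136→25 °C: -5138.1 kJ/min
Outlet flows (mol/min): A 25.8, B 25.8, C 189.2
Sensible, products 25→158 °C: 5494.7 kJ/min
Q = ΔH = -24050 kJ/min = -400.84 kW
Heat removed = 400.84 kJ/s

Q_out = 401 kJ/s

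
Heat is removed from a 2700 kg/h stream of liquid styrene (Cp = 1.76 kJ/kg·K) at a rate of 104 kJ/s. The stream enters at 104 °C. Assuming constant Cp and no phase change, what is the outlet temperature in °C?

T_out = 25.2 °C

Q = 104 kJ/s = 374400 kJ/h
ΔT = Q/(ṁ·Cp) = 374400/(2700×1.76) = 78.788 K
T_out = 104 − 78.788 = 25.212 °C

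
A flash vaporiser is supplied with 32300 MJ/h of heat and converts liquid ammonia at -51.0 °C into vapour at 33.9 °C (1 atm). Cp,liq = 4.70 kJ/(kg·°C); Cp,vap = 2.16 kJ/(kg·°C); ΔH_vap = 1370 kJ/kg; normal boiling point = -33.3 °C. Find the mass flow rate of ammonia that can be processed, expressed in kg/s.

Δh = 4.70×(-33.3−-51.0) + 1370 + 2.16×(33.9−-33.3) = 1598.3 kJ/kg
Q = 32300 MJ/h = 8972.2 kJ/s = 8972.2 kJ/s
ṁ = Q/Δh = 8972.2 / 1598.3 = 5.6135 kg/s

ṁ = 5.61 kg/s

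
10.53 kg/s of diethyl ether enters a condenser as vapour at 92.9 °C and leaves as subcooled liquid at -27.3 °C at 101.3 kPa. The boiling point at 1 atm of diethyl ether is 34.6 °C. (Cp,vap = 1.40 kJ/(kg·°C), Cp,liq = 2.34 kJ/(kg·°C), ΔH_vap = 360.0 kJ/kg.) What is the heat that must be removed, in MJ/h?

vapour 92.9→34.6 °C: -81.62 kJ/kg
condensation at 34.6 °C: -360 kJ/kg
liquid 34.6→-27.3 °C: -144.85 kJ/kg
Δh = -81.62 + -360 + -144.85 = -586.47 kJ/kg
Q = ṁ·Δh = 10.53 kg/s × -586.47 kJ/kg = -6175.5 kJ/s
|Q| = 6175.5 kW = 22232 MJ/h

Q_c = 22200 MJ/h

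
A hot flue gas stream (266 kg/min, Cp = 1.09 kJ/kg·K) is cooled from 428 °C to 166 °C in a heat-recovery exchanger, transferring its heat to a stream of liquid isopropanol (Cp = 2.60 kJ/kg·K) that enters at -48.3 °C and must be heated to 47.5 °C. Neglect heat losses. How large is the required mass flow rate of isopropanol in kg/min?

Heat released by hot stream: Q = 266 × 1.09 × (428 − 166) = 75964 kJ/min
Energy balance on cold side (adiabatic exchanger): Q = ṁ_c·Cp_c·(T_c,out − T_c,in)
ṁ_c = 75964 / [2.60 × (47.5 − -48.3)] = 304.98 kg/min

ṁ_c = 305 kg/min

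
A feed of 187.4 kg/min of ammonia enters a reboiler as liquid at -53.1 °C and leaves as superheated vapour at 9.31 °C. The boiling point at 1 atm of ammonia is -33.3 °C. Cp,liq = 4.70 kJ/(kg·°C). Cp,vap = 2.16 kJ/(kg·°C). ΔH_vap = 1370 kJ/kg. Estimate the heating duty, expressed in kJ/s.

liquid -53.1→-33.3 °C: 93.06 kJ/kg
vaporisation at -33.3 °C: 1370 kJ/kg
vapour -33.3→9.31 °C: 92.038 kJ/kg
Δh = 93.06 + 1370 + 92.038 = 1555.1 kJ/kg
Q = ṁ·Δh = 187.4 kg/min × 1555.1 kJ/kg = 291430 kJ/min
|Q| = 4857.1 kW

Q = 4860 kJ/s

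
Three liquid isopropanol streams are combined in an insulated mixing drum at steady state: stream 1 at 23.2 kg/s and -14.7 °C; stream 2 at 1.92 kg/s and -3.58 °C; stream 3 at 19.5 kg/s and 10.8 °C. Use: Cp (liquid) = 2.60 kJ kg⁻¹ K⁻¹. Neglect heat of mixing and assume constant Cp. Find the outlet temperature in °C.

Adiabatic, steady state ⇒ Σ ṁᵢCp,ᵢ(T_out − Tᵢ) = 0
T_out = Σ ṁᵢCp,ᵢTᵢ / Σ ṁᵢCp,ᵢ
      = -357.02 / 116.01 = -3.0774 °C

T_out = -3.08 °C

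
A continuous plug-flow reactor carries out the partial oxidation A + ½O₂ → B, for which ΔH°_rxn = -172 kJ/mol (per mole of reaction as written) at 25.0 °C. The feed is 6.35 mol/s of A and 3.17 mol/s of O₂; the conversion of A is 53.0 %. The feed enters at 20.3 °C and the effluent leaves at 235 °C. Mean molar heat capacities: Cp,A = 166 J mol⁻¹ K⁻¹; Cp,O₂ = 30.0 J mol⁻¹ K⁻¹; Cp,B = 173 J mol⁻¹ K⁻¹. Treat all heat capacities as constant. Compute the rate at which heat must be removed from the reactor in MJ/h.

Extent of reaction ξ = 0.530 × 6.35 = 3.3655 mol/s
Reaction term: ξ·ΔH°_rxn = 3.3655 × -172 = -578.87 kJ/s
Sensible, feed 20.3→25 °C: 5.4012 kJ/s
Outlet flows (mol/s): A 2.9845, O₂ 1.4872, B 3.3655
Sensible, products 25→235 °C: 235.68 kJ/s
Q = ΔH = -337.79 kJ/s = -337.79 kW
Heat removed = 1216 MJ/h

Q_out = 1220 MJ/h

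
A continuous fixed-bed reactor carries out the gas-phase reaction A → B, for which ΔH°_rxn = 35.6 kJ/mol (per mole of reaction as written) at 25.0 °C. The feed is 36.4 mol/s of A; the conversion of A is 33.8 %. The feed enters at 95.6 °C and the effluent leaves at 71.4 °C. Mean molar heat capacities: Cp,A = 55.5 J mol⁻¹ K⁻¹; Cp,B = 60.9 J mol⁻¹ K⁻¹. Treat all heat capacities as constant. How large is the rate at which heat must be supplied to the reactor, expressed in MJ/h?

Extent of reaction ξ = 0.338 × 36.4 = 12.303 mol/s
Reaction term: ξ·ΔH°_rxn = 12.303 × 35.6 = 437.99 kJ/s
Sensible, feed 95.6→25 °C: -142.63 kJ/s
Outlet flows (mol/s): A 24.097, B 12.303
Sensible, products 25→71.4 °C: 96.82 kJ/s
Q = ΔH = 392.19 kJ/s = 392.19 kW
Heat supplied = 1411.9 MJ/h

Q_in = 1410 MJ/h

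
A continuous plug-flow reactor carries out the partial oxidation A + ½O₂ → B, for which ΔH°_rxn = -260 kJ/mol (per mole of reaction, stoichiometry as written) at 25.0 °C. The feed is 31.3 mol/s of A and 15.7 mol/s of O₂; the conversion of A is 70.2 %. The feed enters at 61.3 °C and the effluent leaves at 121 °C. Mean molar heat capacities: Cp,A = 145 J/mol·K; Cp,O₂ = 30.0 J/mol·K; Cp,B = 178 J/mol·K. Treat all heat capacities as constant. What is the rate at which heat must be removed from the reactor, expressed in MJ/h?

Q_out = 19400 MJ/h

Extent of reaction ξ = 0.702 × 31.3 = 21.973 mol/s
Reaction term: ξ·ΔH°_rxn = 21.973 × -260 = -5712.9 kJ/s
Sensible, feed 61.3→25 °C: -181.84 kJ/s
Outlet flows (mol/s): A 9.3274, O₂ 4.7137, B 21.973
Sensible, products 25→121 °C: 518.88 kJ/s
Q = ΔH = -5375.8 kJ/s = -5375.8 kW
Heat removed = 19353 MJ/h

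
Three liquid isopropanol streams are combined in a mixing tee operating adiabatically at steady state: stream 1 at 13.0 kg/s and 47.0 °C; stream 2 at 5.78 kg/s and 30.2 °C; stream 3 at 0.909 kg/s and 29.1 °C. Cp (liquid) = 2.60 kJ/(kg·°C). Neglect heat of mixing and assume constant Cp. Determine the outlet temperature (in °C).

T_out = 41.2 °C

No heat crosses the boundary, so H_out = H_in.
T_out = Σ ṁᵢCp,ᵢTᵢ / Σ ṁᵢCp,ᵢ
      = 2111.2 / 51.191 = 41.242 °C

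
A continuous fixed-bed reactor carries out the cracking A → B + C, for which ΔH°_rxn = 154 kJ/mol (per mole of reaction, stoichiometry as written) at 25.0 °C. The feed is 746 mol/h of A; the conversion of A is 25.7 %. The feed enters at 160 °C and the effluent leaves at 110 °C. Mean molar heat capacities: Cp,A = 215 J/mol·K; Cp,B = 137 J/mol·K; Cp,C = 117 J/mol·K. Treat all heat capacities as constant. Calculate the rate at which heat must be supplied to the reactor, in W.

Extent of reaction ξ = 0.257 × 746 = 191.72 mol/h
Reaction term: ξ·ΔH°_rxn = 191.72 × 154 = 29525 kJ/h
Sensible, feed 160→25 °C: -21653 kJ/h
Outlet flows (mol/h): A 554.28, B 191.72, C 191.72
Sensible, products 25→110 °C: 14269 kJ/h
Q = ΔH = 22141 kJ/h = 6.1503 kW
Heat supplied = 6150.3 W

Q_in = 6150 W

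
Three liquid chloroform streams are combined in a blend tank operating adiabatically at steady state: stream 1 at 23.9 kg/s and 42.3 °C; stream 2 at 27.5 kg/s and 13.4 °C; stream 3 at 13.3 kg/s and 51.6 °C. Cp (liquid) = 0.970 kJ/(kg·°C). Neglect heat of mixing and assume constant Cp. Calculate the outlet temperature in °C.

Energy balance with Q = 0: Σ ṁᵢCp,ᵢ(T_out − Tᵢ) = 0
T_out = Σ ṁᵢCp,ᵢTᵢ / Σ ṁᵢCp,ᵢ
      = 2003.8 / 62.759 = 31.928 °C

T_out = 31.9 °C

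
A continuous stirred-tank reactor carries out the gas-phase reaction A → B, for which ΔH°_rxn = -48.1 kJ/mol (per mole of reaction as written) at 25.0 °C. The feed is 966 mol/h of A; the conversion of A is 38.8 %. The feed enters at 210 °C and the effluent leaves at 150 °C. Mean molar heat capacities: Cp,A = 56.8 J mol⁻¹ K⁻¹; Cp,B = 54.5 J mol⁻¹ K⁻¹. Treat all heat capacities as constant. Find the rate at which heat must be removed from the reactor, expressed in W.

Extent of reaction ξ = 0.388 × 966 = 374.81 mol/h
Reaction term: ξ·ΔH°_rxn = 374.81 × -48.1 = -18028 kJ/h
Sensible, feed 210→25 °C: -10151 kJ/h
Outlet flows (mol/h): A 591.19, B 374.81
Sensible, products 25→150 °C: 6750.8 kJ/h
Q = ΔH = -21428 kJ/h = -5.9523 kW
Heat removed = 5952.3 W

Q_out = 5950 W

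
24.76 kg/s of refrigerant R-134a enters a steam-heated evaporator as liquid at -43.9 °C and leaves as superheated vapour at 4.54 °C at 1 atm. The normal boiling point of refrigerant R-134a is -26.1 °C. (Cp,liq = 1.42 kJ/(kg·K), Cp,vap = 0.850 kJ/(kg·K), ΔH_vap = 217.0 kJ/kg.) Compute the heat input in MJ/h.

Q = 23900 MJ/h

liquid -43.9→-26.1 °C: 25.276 kJ/kg
vaporisation at -26.1 °C: 217 kJ/kg
vapour -26.1→4.54 °C: 26.044 kJ/kg
Δh = 25.276 + 217 + 26.044 = 268.32 kJ/kg
Q = ṁ·Δh = 24.76 kg/s × 268.32 kJ/kg = 6643.6 kJ/s
|Q| = 6643.6 kW = 23917 MJ/h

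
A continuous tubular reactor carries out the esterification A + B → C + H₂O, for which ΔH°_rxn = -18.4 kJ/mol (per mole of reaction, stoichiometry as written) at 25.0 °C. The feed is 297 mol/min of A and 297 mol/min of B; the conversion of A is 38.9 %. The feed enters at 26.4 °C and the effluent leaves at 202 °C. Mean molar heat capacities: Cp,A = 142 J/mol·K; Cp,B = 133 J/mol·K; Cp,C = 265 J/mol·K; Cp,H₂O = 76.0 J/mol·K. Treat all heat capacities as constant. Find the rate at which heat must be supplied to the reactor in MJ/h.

Q_in = 814 MJ/h

Extent of reaction ξ = 0.389 × 297 = 115.53 mol/min
Reaction term: ξ·ΔH°_rxn = 115.53 × -18.4 = -2125.8 kJ/min
Sensible, feed 26.4→25 °C: -114.34 kJ/min
Outlet flows (mol/min): A 181.47, B 181.47, C 115.53, H₂O 115.53
Sensible, products 25→202 °C: 15806 kJ/min
Q = ΔH = 13566 kJ/min = 226.1 kW
Heat supplied = 813.96 MJ/h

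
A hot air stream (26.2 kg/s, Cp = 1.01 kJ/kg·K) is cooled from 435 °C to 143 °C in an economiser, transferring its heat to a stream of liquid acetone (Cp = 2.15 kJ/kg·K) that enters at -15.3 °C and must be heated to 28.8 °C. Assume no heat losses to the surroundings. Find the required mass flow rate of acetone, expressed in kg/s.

ṁ_c = 81.5 kg/s

Heat released by hot stream: Q = 26.2 × 1.01 × (435 − 143) = 7726.9 kJ/s
Energy balance on cold side (adiabatic exchanger): Q = ṁ_c·Cp_c·(T_c,out − T_c,in)
ṁ_c = 7726.9 / [2.15 × (28.8 − -15.3)] = 81.495 kg/s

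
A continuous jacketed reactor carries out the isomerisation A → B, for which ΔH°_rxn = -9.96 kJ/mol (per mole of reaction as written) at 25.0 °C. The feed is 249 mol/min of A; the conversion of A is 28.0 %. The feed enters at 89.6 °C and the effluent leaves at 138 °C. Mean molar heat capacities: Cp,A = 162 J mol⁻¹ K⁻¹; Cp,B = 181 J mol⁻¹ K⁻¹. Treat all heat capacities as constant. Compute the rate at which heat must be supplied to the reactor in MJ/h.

Q_in = 84.5 MJ/h

Extent of reaction ξ = 0.280 × 249 = 69.72 mol/min
Reaction term: ξ·ΔH°_rxn = 69.72 × -9.96 = -694.41 kJ/min
Sensible, feed 89.6→25 °C: -2605.8 kJ/min
Outlet flows (mol/min): A 179.28, B 69.72
Sensible, products 25→138 °C: 4707.9 kJ/min
Q = ΔH = 1407.6 kJ/min = 23.461 kW
Heat supplied = 84.458 MJ/h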